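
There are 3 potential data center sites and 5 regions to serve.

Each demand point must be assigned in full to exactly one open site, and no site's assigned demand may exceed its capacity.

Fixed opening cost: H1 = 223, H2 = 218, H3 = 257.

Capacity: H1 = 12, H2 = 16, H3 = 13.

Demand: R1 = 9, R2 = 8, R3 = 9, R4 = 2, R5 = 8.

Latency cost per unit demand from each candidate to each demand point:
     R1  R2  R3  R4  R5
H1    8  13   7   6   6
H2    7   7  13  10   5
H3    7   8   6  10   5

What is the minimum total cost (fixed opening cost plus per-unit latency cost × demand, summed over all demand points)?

Open {H1, H2, H3}; cheapest assignment that respects the capacities:
  H1 (cap 12, load 11): R3, R4 — cost 9×7 + 2×6 = 75
  H2 (cap 16, load 16): R2, R5 — cost 8×7 + 8×5 = 96
  H3 (cap 13, load 9): R1 — cost 9×7 = 63
  Shipping 234, fixed 698 → total 932.
  Any other capacity-feasible assignment to {H1, H2, H3} ships for at least 234.
Total demand is 36 and no other set of sites has combined capacity ≥ 36, so {H1, H2, H3} is the only feasible choice of open sites. Minimum: 932.

932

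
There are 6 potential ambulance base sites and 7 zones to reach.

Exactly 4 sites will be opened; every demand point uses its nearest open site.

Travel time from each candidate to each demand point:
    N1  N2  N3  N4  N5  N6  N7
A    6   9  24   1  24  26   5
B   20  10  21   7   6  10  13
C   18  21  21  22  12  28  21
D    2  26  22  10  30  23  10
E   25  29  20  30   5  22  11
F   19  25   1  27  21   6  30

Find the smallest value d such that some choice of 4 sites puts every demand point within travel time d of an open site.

Open {A, B, C, F}.
  Farthest demand point is N2 at travel time 9 (to A); all others are ≤ 9.
With {A, B, D, F} the worst case is 9.
With {A, B, E, F} the worst case is 9.
No size-4 selection achieves below 9.

9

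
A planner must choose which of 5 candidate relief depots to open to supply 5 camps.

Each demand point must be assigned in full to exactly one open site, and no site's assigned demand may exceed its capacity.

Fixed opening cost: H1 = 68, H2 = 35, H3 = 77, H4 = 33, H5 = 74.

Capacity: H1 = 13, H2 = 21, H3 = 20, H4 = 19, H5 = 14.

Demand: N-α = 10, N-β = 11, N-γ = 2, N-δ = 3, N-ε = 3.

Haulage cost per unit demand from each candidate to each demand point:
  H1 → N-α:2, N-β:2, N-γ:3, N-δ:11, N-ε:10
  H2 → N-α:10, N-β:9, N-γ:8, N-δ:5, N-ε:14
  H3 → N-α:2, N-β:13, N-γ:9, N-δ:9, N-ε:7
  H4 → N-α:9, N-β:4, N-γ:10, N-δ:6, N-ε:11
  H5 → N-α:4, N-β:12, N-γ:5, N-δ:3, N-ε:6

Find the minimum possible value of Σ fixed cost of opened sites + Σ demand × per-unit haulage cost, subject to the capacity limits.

222

Open {H1, H4}; cheapest assignment that respects the capacities:
  H1 (cap 13, load 12): N-α, N-γ — cost 10×2 + 2×3 = 26
  H4 (cap 19, load 17): N-β, N-δ, N-ε — cost 11×4 + 3×6 + 3×11 = 95
  Shipping 121, fixed 101 → total 222.
  Any other capacity-feasible assignment to {H1, H4} ships for at least 121.
Compare {H3, H4}: its best feasible assignment gives total 231.
Compare {H1, H3}: its best feasible assignment gives total 241.
Every other set of open sites that can feasibly serve all demand totals ≥ 231 even under its best assignment. Minimum: 222.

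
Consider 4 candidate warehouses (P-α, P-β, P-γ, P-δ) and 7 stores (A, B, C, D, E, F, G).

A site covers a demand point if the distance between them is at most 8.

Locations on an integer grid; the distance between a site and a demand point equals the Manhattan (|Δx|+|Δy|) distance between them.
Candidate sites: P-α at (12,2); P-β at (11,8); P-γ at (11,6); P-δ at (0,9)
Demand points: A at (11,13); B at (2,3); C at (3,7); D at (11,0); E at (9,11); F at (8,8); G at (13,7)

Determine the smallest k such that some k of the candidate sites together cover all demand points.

Coverage sets (demand points within 8 of each site):
  P-α: {D, G}
  P-β: {A, D, E, F, G}
  P-γ: {A, D, E, F, G}
  P-δ: {B, C}
No single site covers all 7 demand points.
But {P-β, P-δ} covers everything, so the minimum is 2.

2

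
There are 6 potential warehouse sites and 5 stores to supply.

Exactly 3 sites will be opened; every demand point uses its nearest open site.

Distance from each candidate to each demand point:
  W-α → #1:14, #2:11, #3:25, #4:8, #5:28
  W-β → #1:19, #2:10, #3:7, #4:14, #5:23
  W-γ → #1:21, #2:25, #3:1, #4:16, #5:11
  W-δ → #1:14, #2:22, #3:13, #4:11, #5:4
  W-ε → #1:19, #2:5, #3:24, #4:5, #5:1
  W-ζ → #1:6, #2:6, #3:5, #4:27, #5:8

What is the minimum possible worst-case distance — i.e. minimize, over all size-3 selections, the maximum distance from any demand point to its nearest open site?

6

Open {W-α, W-ε, W-ζ}.
  Farthest demand point is #1 at distance 6 (to W-ζ); all others are ≤ 6.
With {W-β, W-ε, W-ζ} the worst case is 6.
With {W-γ, W-ε, W-ζ} the worst case is 6.
No size-3 selection achieves below 6.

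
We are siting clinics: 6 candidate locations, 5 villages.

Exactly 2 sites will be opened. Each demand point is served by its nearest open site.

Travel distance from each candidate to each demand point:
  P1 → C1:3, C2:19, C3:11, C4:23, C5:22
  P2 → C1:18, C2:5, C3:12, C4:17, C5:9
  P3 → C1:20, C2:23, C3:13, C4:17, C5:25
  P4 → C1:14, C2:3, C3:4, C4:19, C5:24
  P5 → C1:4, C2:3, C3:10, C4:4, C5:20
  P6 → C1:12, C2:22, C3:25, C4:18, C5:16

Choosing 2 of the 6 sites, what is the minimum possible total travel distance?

Open {P2, P5}.
  C1→P5 4, C2→P5 3, C3→P5 10, C4→P5 4, C5→P2 9  ⇒ total 30.
Compare {P4, P5}: total 35.
Compare {P5, P6}: total 37.
No size-2 selection does better; minimum is 30.

30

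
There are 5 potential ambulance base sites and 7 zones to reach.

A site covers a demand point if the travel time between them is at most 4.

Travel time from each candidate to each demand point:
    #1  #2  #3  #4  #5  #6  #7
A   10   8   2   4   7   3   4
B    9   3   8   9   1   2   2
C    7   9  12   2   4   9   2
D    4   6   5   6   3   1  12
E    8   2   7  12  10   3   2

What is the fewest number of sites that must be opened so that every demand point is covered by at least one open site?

Coverage sets (demand points within 4 of each site):
  A: {#3, #4, #6, #7}
  B: {#2, #5, #6, #7}
  C: {#4, #5, #7}
  D: {#1, #5, #6}
  E: {#2, #6, #7}
No 2 sites suffice: every size-2 union leaves at least one demand point uncovered.
But {A, B, D} covers everything, so the minimum is 3.

3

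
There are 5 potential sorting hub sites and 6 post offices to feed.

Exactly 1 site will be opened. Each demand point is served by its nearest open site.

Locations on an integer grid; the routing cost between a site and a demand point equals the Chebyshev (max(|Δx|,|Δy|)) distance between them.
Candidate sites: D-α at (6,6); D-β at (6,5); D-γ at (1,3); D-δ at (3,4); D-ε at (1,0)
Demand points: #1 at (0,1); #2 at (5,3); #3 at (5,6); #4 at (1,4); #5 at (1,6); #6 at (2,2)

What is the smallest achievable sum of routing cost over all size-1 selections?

Open {D-δ}.
  #1→D-δ 3, #2→D-δ 2, #3→D-δ 2, #4→D-δ 2, #5→D-δ 2, #6→D-δ 2  ⇒ total 13.
Compare {D-γ}: total 15.
Compare {D-β}: total 23.
No size-1 selection does better; minimum is 13.

13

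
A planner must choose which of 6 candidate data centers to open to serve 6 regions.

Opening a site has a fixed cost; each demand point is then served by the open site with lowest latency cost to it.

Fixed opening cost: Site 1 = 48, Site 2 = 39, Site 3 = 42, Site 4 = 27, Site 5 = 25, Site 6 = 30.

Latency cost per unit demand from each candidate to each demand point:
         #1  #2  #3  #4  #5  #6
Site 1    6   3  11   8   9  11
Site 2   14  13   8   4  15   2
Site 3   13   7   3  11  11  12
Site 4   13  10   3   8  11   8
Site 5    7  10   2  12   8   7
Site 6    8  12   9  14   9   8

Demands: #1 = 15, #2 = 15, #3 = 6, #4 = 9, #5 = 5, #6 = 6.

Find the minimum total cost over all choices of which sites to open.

Open {Site 1, Site 2, Site 5}: assign each demand point to its cheapest open site.
  #1→Site 1 15×6=90, #2→Site 1 15×3=45, #3→Site 5 6×2=12, #4→Site 2 9×4=36, #5→Site 5 5×8=40, #6→Site 2 6×2=12
  latency cost 235, fixed 112 → total 347.
Compare {Site 1, Site 2, Site 4}: latency cost 246 + fixed 114 = 360.
Compare {Site 1, Site 2}: latency cost 276 + fixed 87 = 363.
Compare {Site 1, Site 5}: latency cost 301 + fixed 73 = 374.
All other subsets cost ≥ 360. Minimum total cost: 347.

347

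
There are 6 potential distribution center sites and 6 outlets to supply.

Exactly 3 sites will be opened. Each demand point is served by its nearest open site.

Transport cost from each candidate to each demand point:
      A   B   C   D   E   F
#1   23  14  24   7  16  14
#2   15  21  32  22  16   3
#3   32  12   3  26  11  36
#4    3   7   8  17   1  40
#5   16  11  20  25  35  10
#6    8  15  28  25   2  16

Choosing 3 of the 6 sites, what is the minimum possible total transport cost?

29

Open {#1, #2, #4}.
  A→#4 3, B→#4 7, C→#4 8, D→#1 7, E→#4 1, F→#2 3  ⇒ total 29.
Compare {#2, #3, #4}: total 34.
Compare {#1, #3, #4}: total 35.
No size-3 selection does better; minimum is 29.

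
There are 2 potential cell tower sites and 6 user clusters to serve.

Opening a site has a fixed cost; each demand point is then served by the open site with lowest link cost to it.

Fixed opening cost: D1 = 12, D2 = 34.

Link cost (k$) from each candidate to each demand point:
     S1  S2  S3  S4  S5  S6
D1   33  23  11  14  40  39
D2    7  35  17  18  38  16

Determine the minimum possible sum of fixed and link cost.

Open {D1, D2}: assign each demand point to its cheapest open site.
  S1→D2 7, S2→D1 23, S3→D1 11, S4→D1 14, S5→D2 38, S6→D2 16
  link cost 109, fixed 46 → total 155.
Compare {D2}: link cost 131 + fixed 34 = 165.
Compare {D1}: link cost 160 + fixed 12 = 172.

155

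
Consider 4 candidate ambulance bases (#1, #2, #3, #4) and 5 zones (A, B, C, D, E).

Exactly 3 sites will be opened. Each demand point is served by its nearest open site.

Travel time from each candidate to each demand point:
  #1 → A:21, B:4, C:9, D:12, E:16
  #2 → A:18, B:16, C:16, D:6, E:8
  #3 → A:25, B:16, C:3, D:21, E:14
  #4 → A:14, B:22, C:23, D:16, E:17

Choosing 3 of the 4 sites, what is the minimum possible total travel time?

39

Open {#1, #2, #3}.
  A→#2 18, B→#1 4, C→#3 3, D→#2 6, E→#2 8  ⇒ total 39.
Compare {#1, #2, #4}: total 41.
Compare {#1, #3, #4}: total 47.
No size-3 selection does better; minimum is 39.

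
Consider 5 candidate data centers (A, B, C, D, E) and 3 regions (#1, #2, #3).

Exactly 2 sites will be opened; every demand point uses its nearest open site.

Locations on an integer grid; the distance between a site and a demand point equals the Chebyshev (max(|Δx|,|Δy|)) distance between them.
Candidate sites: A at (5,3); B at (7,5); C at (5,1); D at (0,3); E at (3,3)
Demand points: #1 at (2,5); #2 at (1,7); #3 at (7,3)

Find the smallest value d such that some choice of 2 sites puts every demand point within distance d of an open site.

4

Open {A, B}.
  Farthest demand point is #2 at distance 4 (to A); all others are ≤ 4.
With {A, C} the worst case is 4.
With {A, D} the worst case is 4.
No size-2 selection achieves below 4.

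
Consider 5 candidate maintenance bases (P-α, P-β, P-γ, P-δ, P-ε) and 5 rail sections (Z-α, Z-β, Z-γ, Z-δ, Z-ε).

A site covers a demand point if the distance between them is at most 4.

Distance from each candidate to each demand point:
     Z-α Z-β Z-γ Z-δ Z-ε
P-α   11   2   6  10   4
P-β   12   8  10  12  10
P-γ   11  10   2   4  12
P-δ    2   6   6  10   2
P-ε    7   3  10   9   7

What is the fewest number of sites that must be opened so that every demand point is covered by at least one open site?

Coverage sets (demand points within 4 of each site):
  P-α: {Z-β, Z-ε}
  P-β: {}
  P-γ: {Z-γ, Z-δ}
  P-δ: {Z-α, Z-ε}
  P-ε: {Z-β}
No 2 sites suffice: every size-2 union leaves at least one demand point uncovered.
But {P-α, P-γ, P-δ} covers everything, so the minimum is 3.

3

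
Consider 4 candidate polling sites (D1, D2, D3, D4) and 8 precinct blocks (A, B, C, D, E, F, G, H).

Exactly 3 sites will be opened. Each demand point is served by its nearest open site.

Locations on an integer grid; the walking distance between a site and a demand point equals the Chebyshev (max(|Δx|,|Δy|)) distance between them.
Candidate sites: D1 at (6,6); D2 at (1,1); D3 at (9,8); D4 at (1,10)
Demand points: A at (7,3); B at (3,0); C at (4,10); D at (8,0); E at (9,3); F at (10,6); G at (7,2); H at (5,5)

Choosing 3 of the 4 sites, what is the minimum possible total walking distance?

Open {D1, D2, D3}.
  A→D1 3, B→D2 2, C→D1 4, D→D1 6, E→D1 3, F→D3 2, G→D1 4, H→D1 1  ⇒ total 25.
Compare {D1, D2, D4}: total 26.
Compare {D1, D3, D4}: total 28.
No size-3 selection does better; minimum is 25.

25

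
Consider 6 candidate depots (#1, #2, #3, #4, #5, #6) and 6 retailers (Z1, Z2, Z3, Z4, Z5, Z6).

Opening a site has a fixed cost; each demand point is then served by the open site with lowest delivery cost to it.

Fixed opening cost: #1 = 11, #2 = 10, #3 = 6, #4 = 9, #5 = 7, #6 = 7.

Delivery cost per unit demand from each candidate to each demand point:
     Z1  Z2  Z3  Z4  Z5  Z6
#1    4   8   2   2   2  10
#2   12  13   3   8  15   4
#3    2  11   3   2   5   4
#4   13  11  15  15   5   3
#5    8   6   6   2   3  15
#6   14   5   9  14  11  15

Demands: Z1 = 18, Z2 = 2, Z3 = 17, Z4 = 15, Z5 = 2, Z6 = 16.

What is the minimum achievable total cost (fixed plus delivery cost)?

194

Open {#1, #3, #4}: assign each demand point to its cheapest open site.
  Z1→#3 18×2=36, Z2→#1 2×8=16, Z3→#1 17×2=34, Z4→#1 15×2=30, Z5→#1 2×2=4, Z6→#4 16×3=48
  delivery cost 168, fixed 26 → total 194.
Compare {#1, #3, #4, #6}: delivery cost 162 + fixed 33 = 195.
Compare {#1, #3, #4, #5}: delivery cost 164 + fixed 33 = 197.
Compare {#1, #3}: delivery cost 184 + fixed 17 = 201.
All other subsets cost ≥ 195. Minimum total cost: 194.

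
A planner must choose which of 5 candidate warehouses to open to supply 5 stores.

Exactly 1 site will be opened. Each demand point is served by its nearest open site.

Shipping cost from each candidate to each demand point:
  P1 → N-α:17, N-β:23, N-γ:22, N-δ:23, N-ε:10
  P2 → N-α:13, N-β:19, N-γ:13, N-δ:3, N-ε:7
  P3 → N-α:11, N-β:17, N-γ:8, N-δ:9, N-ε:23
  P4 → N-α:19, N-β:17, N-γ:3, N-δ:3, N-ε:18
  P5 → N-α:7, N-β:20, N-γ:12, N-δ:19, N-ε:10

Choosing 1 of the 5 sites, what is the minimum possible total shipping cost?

55

Open {P2}.
  N-α→P2 13, N-β→P2 19, N-γ→P2 13, N-δ→P2 3, N-ε→P2 7  ⇒ total 55.
Compare {P4}: total 60.
Compare {P3}: total 68.
No size-1 selection does better; minimum is 55.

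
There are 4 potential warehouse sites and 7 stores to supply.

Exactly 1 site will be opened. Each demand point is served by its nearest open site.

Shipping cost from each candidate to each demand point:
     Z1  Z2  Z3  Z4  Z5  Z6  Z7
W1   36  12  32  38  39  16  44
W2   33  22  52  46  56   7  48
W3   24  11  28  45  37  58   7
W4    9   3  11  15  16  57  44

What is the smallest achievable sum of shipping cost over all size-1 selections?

155

Open {W4}.
  Z1→W4 9, Z2→W4 3, Z3→W4 11, Z4→W4 15, Z5→W4 16, Z6→W4 57, Z7→W4 44  ⇒ total 155.
Compare {W3}: total 210.
Compare {W1}: total 217.
No size-1 selection does better; minimum is 155.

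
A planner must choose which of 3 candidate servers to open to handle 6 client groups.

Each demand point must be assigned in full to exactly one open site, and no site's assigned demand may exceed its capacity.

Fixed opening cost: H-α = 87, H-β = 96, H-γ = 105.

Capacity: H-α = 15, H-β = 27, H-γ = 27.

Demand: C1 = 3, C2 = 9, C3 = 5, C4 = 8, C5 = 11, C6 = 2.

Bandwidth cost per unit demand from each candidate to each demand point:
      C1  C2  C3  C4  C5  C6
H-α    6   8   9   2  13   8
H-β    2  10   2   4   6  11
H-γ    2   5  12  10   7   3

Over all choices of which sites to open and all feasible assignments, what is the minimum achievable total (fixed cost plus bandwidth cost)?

Open {H-β, H-γ}; cheapest assignment that respects the capacities:
  H-β (cap 27, load 27): C1, C3, C4, C5 — cost 3×2 + 5×2 + 8×4 + 11×6 = 114
  H-γ (cap 27, load 11): C2, C6 — cost 9×5 + 2×3 = 51
  Shipping 165, fixed 201 → total 366.
  Any other capacity-feasible assignment to {H-β, H-γ} ships for at least 165.
Compare {H-α, H-β}: its best feasible assignment gives total 385.
Compare {H-α, H-γ}: its best feasible assignment gives total 387.
Every other set of open sites that can feasibly serve all demand totals ≥ 385 even under its best assignment. Minimum: 366.

366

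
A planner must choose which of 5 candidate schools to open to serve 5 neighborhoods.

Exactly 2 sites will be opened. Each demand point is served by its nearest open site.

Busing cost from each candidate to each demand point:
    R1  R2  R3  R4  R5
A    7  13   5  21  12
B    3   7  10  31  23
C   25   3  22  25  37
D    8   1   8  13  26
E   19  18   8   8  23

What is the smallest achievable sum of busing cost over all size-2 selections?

Open {A, D}.
  R1→A 7, R2→D 1, R3→A 5, R4→D 13, R5→A 12  ⇒ total 38.
Compare {A, E}: total 45.
Compare {A, B}: total 48.
No size-2 selection does better; minimum is 38.

38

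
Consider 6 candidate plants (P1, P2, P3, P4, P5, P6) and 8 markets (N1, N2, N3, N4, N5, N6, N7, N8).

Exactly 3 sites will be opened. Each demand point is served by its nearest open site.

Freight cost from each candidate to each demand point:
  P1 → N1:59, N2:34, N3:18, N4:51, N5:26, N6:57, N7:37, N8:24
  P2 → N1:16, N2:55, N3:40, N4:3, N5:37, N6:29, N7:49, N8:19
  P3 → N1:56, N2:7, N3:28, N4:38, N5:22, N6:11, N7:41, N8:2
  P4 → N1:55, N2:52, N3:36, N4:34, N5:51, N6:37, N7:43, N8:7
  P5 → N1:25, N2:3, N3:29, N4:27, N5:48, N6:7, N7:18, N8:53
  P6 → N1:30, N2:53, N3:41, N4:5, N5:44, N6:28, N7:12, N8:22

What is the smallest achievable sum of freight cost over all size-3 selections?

99

Open {P2, P3, P5}.
  N1→P2 16, N2→P5 3, N3→P3 28, N4→P2 3, N5→P3 22, N6→P5 7, N7→P5 18, N8→P3 2  ⇒ total 99.
Compare {P2, P3, P6}: total 101.
Compare {P3, P5, P6}: total 104.
No size-3 selection does better; minimum is 99.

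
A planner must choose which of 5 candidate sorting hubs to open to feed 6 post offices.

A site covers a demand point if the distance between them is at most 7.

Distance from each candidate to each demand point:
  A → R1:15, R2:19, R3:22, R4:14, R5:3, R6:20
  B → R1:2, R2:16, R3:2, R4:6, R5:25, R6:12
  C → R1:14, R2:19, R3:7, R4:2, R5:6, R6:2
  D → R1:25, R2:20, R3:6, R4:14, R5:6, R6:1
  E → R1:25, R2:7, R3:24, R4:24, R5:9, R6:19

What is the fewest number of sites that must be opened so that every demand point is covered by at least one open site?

Coverage sets (demand points within 7 of each site):
  A: {R5}
  B: {R1, R3, R4}
  C: {R3, R4, R5, R6}
  D: {R3, R5, R6}
  E: {R2}
No 2 sites suffice: every size-2 union leaves at least one demand point uncovered.
But {B, C, E} covers everything, so the minimum is 3.

3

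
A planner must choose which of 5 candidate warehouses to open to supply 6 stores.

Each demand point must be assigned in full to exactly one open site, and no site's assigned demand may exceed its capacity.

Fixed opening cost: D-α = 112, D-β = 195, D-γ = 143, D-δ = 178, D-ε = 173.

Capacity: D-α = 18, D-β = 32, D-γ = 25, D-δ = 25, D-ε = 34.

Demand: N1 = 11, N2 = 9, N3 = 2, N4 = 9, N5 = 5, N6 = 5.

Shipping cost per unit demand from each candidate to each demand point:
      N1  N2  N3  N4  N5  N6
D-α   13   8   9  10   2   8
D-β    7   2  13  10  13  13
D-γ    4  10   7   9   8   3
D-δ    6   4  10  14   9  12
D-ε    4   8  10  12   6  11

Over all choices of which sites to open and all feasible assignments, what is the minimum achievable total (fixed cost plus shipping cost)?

495

Open {D-α, D-γ}; cheapest assignment that respects the capacities:
  D-α (cap 18, load 16): N2, N3, N5 — cost 9×8 + 2×9 + 5×2 = 100
  D-γ (cap 25, load 25): N1, N4, N6 — cost 11×4 + 9×9 + 5×3 = 140
  Shipping 240, fixed 255 → total 495.
  Any other capacity-feasible assignment to {D-α, D-γ} ships for at least 240.
Compare {D-β, D-γ}: its best feasible assignment gives total 559.
Compare {D-α, D-β}: its best feasible assignment gives total 560.
Every other set of open sites that can feasibly serve all demand totals ≥ 559 even under its best assignment. Minimum: 495.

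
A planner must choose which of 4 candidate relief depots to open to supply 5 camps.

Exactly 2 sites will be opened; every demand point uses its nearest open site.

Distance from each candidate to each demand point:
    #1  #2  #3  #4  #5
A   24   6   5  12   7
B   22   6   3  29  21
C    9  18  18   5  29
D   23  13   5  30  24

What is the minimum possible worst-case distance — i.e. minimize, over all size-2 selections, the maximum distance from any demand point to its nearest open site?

9

Open {A, C}.
  Farthest demand point is #1 at distance 9 (to C); all others are ≤ 9.
With {B, C} the worst case is 21.
With {A, B} the worst case is 22.
No size-2 selection achieves below 9.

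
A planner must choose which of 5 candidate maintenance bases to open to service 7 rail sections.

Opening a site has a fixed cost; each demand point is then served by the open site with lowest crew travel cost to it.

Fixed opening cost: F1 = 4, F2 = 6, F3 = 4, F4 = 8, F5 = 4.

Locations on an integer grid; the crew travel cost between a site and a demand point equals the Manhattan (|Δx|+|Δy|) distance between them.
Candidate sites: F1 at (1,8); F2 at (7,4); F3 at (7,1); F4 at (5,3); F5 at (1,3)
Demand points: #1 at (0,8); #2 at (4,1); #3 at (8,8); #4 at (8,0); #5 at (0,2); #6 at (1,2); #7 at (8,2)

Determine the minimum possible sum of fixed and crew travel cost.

30

Open {F1, F3, F5}: assign each demand point to its cheapest open site.
  #1→F1 1, #2→F3 3, #3→F1 7, #4→F3 2, #5→F5 2, #6→F5 1, #7→F3 2
  crew travel cost 18, fixed 12 → total 30.
Compare {F3, F5}: crew travel cost 24 + fixed 8 = 32.
Compare {F1, F2, F3, F5}: crew travel cost 16 + fixed 18 = 34.
Compare {F2, F3, F5}: crew travel cost 21 + fixed 14 = 35.
All other subsets cost ≥ 32. Minimum total cost: 30.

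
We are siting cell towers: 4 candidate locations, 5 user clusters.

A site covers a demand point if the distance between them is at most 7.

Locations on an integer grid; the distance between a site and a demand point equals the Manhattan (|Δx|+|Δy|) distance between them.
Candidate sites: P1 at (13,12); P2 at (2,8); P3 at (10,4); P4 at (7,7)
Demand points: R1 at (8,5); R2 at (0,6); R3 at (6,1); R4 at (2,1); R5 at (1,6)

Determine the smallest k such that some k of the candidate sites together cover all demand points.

2

Coverage sets (demand points within 7 of each site):
  P1: {}
  P2: {R2, R4, R5}
  P3: {R1, R3}
  P4: {R1, R3, R5}
No single site covers all 5 demand points.
But {P2, P3} covers everything, so the minimum is 2.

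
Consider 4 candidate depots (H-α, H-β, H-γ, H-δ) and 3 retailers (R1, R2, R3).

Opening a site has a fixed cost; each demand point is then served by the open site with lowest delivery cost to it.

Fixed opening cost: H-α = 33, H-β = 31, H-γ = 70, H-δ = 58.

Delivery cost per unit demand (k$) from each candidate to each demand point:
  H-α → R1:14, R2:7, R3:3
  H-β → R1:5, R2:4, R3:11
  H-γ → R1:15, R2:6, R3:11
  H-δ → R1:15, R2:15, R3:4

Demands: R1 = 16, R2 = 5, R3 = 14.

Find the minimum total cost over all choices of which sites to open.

Open {H-α, H-β}: assign each demand point to its cheapest open site.
  R1→H-β 16×5=80, R2→H-β 5×4=20, R3→H-α 14×3=42
  delivery cost 142, fixed 64 → total 206.
Compare {H-β, H-δ}: delivery cost 156 + fixed 89 = 245.
Compare {H-α, H-β, H-δ}: delivery cost 142 + fixed 122 = 264.
Compare {H-α, H-β, H-γ}: delivery cost 142 + fixed 134 = 276.
All other subsets cost ≥ 245. Minimum total cost: 206.

206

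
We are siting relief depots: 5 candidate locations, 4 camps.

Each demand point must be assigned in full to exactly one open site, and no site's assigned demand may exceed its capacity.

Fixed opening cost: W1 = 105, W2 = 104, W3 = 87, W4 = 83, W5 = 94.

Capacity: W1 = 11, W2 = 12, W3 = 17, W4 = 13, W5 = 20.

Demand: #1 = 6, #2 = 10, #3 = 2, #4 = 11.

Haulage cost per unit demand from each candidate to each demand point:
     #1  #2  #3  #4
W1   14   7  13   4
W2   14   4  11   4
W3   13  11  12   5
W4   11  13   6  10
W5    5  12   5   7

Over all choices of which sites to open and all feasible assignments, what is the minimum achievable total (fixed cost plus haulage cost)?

Open {W2, W5}; cheapest assignment that respects the capacities:
  W2 (cap 12, load 10): #2 — cost 10×4 = 40
  W5 (cap 20, load 19): #1, #3, #4 — cost 6×5 + 2×5 + 11×7 = 117
  Shipping 157, fixed 198 → total 355.
  Any other capacity-feasible assignment to {W2, W5} ships for at least 157.
Compare {W1, W5}: its best feasible assignment gives total 386.
Compare {W2, W3}: its best feasible assignment gives total 386.
Every other set of open sites that can feasibly serve all demand totals ≥ 386 even under its best assignment. Minimum: 355.

355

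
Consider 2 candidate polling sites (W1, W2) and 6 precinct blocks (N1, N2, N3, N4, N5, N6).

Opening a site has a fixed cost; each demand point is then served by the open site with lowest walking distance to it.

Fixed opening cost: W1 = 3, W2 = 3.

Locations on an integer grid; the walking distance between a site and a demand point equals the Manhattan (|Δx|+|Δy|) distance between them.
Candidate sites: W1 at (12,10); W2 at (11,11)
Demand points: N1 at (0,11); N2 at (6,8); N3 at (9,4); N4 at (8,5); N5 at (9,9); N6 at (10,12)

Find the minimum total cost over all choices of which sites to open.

46

Open {W2}: assign each demand point to its cheapest open site.
  N1→W2 11, N2→W2 8, N3→W2 9, N4→W2 9, N5→W2 4, N6→W2 2
  walking distance 43, fixed 3 → total 46.
Compare {W1, W2}: walking distance 43 + fixed 6 = 49.
Compare {W1}: walking distance 47 + fixed 3 = 50.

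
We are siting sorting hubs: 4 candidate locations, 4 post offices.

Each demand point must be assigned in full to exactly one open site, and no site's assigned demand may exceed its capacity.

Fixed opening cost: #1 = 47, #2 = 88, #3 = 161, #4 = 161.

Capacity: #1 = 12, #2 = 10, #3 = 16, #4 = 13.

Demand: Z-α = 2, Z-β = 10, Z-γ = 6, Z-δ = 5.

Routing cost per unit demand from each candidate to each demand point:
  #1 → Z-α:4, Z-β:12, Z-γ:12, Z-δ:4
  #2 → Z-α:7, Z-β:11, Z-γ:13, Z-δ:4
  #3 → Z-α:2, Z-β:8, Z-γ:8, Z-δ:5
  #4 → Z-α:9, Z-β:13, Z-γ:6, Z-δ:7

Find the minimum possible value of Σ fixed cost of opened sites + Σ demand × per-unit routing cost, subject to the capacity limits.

Open {#1, #3}; cheapest assignment that respects the capacities:
  #1 (cap 12, load 7): Z-α, Z-δ — cost 2×4 + 5×4 = 28
  #3 (cap 16, load 16): Z-β, Z-γ — cost 10×8 + 6×8 = 128
  Shipping 156, fixed 208 → total 364.
  Any other capacity-feasible assignment to {#1, #3} ships for at least 156.
Compare {#1, #4}: its best feasible assignment gives total 407.
Compare {#2, #3}: its best feasible assignment gives total 411.
Every other set of open sites that can feasibly serve all demand totals ≥ 407 even under its best assignment. Minimum: 364.

364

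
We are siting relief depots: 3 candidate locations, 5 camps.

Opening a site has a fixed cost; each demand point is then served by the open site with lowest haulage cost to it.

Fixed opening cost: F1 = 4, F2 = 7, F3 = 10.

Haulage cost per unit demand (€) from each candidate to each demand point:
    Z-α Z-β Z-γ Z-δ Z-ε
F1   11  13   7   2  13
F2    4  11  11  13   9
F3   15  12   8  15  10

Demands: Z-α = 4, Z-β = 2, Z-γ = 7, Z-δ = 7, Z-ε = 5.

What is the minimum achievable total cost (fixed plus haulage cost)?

157

Open {F1, F2}: assign each demand point to its cheapest open site.
  Z-α→F2 4×4=16, Z-β→F2 2×11=22, Z-γ→F1 7×7=49, Z-δ→F1 7×2=14, Z-ε→F2 5×9=45
  haulage cost 146, fixed 11 → total 157.
Compare {F1, F2, F3}: haulage cost 146 + fixed 21 = 167.
Compare {F1, F3}: haulage cost 181 + fixed 14 = 195.
Compare {F1}: haulage cost 198 + fixed 4 = 202.
All other subsets cost ≥ 167. Minimum total cost: 157.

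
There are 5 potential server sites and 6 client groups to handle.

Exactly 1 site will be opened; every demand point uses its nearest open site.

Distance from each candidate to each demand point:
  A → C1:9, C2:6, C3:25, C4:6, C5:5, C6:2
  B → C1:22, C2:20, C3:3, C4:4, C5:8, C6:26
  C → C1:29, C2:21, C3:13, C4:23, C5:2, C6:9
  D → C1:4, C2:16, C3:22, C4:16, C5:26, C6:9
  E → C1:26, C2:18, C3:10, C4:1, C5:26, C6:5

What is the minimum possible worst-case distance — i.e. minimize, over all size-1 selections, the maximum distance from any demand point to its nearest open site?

Open {A}.
  Farthest demand point is C3 at distance 25 (to A); all others are ≤ 25.
With {B} the worst case is 26.
With {D} the worst case is 26.
No size-1 selection achieves below 25.

25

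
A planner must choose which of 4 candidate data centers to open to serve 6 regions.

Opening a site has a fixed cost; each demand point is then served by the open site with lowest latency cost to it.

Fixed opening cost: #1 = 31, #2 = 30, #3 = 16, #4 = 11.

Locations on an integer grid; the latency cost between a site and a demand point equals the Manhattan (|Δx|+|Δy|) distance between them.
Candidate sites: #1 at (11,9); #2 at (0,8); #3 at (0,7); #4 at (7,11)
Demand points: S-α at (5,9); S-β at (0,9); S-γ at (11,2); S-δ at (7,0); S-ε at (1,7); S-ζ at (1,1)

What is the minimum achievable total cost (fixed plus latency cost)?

Open {#3}: assign each demand point to its cheapest open site.
  S-α→#3 7, S-β→#3 2, S-γ→#3 16, S-δ→#3 14, S-ε→#3 1, S-ζ→#3 7
  latency cost 47, fixed 16 → total 63.
Compare {#3, #4}: latency cost 38 + fixed 27 = 65.
Compare {#4}: latency cost 63 + fixed 11 = 74.
Compare {#2}: latency cost 49 + fixed 30 = 79.
All other subsets cost ≥ 65. Minimum total cost: 63.

63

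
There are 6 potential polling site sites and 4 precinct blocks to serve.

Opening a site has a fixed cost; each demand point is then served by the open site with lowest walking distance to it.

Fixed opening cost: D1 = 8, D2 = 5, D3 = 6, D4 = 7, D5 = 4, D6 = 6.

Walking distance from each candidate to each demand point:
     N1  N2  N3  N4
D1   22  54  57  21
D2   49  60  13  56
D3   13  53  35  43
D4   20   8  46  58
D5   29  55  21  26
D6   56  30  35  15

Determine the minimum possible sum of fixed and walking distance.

73

Open {D2, D3, D4, D6}: assign each demand point to its cheapest open site.
  N1→D3 13, N2→D4 8, N3→D2 13, N4→D6 15
  walking distance 49, fixed 24 → total 73.
Compare {D2, D4, D6}: walking distance 56 + fixed 18 = 74.
Compare {D2, D3, D4, D5, D6}: walking distance 49 + fixed 28 = 77.
Compare {D2, D4, D5, D6}: walking distance 56 + fixed 22 = 78.
All other subsets cost ≥ 74. Minimum total cost: 73.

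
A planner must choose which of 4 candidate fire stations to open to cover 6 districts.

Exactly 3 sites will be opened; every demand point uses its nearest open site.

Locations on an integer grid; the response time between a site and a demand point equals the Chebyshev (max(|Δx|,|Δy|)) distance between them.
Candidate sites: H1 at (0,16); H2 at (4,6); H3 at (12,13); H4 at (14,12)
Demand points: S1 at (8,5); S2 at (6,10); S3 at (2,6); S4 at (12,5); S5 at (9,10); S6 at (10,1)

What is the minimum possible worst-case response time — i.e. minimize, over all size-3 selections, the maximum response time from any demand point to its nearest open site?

Open {H1, H2, H4}.
  Farthest demand point is S4 at response time 7 (to H4); all others are ≤ 7.
With {H2, H3, H4} the worst case is 7.
With {H1, H2, H3} the worst case is 8.
No size-3 selection achieves below 7.

7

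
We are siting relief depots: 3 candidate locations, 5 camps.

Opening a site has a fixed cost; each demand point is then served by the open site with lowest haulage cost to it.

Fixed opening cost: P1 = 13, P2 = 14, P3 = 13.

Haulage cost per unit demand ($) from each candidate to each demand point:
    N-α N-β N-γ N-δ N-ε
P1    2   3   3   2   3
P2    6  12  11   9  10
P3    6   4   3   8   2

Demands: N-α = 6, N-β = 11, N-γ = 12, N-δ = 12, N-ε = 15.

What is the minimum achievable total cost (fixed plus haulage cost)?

161

Open {P1, P3}: assign each demand point to its cheapest open site.
  N-α→P1 6×2=12, N-β→P1 11×3=33, N-γ→P1 12×3=36, N-δ→P1 12×2=24, N-ε→P3 15×2=30
  haulage cost 135, fixed 26 → total 161.
Compare {P1}: haulage cost 150 + fixed 13 = 163.
Compare {P1, P2, P3}: haulage cost 135 + fixed 40 = 175.
Compare {P1, P2}: haulage cost 150 + fixed 27 = 177.
All other subsets cost ≥ 163. Minimum total cost: 161.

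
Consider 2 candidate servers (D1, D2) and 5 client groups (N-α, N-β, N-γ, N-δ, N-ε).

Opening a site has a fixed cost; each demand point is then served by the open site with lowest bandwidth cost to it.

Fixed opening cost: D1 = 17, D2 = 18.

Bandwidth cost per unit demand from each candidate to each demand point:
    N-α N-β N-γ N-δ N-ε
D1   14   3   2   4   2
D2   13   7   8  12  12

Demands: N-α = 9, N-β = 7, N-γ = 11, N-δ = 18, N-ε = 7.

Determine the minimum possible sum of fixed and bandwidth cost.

Open {D1}: assign each demand point to its cheapest open site.
  N-α→D1 9×14=126, N-β→D1 7×3=21, N-γ→D1 11×2=22, N-δ→D1 18×4=72, N-ε→D1 7×2=14
  bandwidth cost 255, fixed 17 → total 272.
Compare {D1, D2}: bandwidth cost 246 + fixed 35 = 281.
Compare {D2}: bandwidth cost 554 + fixed 18 = 572.

272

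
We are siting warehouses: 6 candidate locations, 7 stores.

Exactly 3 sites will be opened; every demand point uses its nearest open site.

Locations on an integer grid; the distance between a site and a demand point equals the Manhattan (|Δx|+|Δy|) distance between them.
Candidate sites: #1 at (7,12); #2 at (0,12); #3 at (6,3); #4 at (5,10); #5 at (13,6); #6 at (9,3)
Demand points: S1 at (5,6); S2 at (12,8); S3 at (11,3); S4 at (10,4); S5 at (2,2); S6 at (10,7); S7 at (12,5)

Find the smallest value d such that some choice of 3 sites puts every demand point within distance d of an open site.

Open {#1, #3, #5}.
  Farthest demand point is S3 at distance 5 (to #3); all others are ≤ 5.
With {#2, #3, #5} the worst case is 5.
With {#3, #4, #5} the worst case is 5.
No size-3 selection achieves below 5.

5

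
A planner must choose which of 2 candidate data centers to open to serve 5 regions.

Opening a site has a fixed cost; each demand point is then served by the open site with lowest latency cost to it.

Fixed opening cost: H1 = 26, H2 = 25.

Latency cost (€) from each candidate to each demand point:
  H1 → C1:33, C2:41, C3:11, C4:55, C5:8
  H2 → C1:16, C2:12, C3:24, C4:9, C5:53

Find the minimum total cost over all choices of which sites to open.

107

Open {H1, H2}: assign each demand point to its cheapest open site.
  C1→H2 16, C2→H2 12, C3→H1 11, C4→H2 9, C5→H1 8
  latency cost 56, fixed 51 → total 107.
Compare {H2}: latency cost 114 + fixed 25 = 139.
Compare {H1}: latency cost 148 + fixed 26 = 174.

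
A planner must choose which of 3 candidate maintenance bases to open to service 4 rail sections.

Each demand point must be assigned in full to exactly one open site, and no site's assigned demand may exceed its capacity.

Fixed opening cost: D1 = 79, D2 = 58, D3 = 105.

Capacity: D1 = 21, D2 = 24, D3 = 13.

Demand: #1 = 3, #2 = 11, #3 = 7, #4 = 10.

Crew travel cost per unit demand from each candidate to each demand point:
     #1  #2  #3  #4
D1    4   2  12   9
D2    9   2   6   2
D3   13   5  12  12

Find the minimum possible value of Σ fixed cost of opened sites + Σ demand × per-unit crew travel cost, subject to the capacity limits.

Open {D1, D2}; cheapest assignment that respects the capacities:
  D1 (cap 21, load 14): #1, #2 — cost 3×4 + 11×2 = 34
  D2 (cap 24, load 17): #3, #4 — cost 7×6 + 10×2 = 62
  Shipping 96, fixed 137 → total 233.
  Any other capacity-feasible assignment to {D1, D2} ships for at least 96.
Compare {D2, D3}: its best feasible assignment gives total 307.
Compare {D1, D2, D3}: its best feasible assignment gives total 338.
Every other set of open sites that can feasibly serve all demand totals ≥ 307 even under its best assignment. Minimum: 233.

233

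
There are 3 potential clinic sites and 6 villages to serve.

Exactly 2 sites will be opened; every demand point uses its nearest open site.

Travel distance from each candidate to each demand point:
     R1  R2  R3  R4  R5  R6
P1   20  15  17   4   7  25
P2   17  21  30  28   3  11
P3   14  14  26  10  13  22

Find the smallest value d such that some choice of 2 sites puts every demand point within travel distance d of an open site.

17

Open {P1, P2}.
  Farthest demand point is R1 at travel distance 17 (to P2); all others are ≤ 17.
With {P1, P3} the worst case is 22.
With {P2, P3} the worst case is 26.
No size-2 selection achieves below 17.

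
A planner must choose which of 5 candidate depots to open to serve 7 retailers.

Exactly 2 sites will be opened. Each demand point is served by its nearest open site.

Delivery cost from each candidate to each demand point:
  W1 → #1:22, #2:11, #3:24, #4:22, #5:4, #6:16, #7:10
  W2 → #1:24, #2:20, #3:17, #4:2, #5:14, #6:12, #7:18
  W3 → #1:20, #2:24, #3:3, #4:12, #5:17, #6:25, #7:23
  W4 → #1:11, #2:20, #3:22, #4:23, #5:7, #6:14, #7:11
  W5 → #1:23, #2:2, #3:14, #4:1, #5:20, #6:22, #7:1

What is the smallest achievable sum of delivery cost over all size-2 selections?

50

Open {W4, W5}.
  #1→W4 11, #2→W5 2, #3→W5 14, #4→W5 1, #5→W4 7, #6→W4 14, #7→W5 1  ⇒ total 50.
Compare {W1, W5}: total 60.
Compare {W3, W5}: total 66.
No size-2 selection does better; minimum is 50.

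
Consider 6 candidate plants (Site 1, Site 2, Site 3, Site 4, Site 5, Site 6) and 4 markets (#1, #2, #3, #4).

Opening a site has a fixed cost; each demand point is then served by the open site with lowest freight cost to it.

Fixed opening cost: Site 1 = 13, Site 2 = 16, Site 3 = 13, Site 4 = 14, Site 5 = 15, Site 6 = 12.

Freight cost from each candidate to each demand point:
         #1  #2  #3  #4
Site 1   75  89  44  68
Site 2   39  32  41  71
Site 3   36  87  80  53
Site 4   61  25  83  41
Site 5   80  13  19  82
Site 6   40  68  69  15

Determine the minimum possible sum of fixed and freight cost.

114

Open {Site 5, Site 6}: assign each demand point to its cheapest open site.
  #1→Site 6 40, #2→Site 5 13, #3→Site 5 19, #4→Site 6 15
  freight cost 87, fixed 27 → total 114.
Compare {Site 3, Site 5, Site 6}: freight cost 83 + fixed 40 = 123.
Compare {Site 1, Site 5, Site 6}: freight cost 87 + fixed 40 = 127.
Compare {Site 4, Site 5, Site 6}: freight cost 87 + fixed 41 = 128.
All other subsets cost ≥ 123. Minimum total cost: 114.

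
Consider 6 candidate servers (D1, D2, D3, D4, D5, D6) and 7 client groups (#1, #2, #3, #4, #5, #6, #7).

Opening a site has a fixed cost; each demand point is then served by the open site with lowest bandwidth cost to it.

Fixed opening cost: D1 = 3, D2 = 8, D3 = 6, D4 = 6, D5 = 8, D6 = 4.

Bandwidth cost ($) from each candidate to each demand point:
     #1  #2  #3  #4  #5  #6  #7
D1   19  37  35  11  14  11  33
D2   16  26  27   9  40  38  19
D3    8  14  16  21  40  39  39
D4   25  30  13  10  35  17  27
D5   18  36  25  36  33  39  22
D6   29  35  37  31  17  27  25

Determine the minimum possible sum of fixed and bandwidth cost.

108

Open {D1, D2, D3}: assign each demand point to its cheapest open site.
  #1→D3 8, #2→D3 14, #3→D3 16, #4→D2 9, #5→D1 14, #6→D1 11, #7→D2 19
  bandwidth cost 91, fixed 17 → total 108.
Compare {D1, D2, D3, D4}: bandwidth cost 88 + fixed 23 = 111.
Compare {D1, D3, D4}: bandwidth cost 97 + fixed 15 = 112.
Compare {D1, D3, D6}: bandwidth cost 99 + fixed 13 = 112.
All other subsets cost ≥ 111. Minimum total cost: 108.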